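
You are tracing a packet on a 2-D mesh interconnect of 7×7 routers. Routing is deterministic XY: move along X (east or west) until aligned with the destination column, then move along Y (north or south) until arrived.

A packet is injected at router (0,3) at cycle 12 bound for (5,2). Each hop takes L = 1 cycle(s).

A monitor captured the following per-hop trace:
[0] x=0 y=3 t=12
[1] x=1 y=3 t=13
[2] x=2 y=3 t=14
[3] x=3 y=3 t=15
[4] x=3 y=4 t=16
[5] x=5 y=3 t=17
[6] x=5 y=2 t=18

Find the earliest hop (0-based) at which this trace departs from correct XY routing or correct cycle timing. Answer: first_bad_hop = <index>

first_bad_hop = 4

hop 1: step (+1,+0), +1 cyc — ok
hop 2: step (+1,+0), +1 cyc — ok
hop 3: step (+1,+0), +1 cyc — ok
hop 4: step (+0,+1), +1 cyc — BAD: Y-move but x=3≠5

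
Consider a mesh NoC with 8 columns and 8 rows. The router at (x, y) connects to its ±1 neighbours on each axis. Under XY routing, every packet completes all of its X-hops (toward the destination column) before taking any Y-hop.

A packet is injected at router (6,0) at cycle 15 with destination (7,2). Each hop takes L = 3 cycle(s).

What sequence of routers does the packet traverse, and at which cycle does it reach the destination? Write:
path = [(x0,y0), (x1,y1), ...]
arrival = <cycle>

src (6,0)  cyc=15
E→(7,0)  cyc=18
N→(7,1)  cyc=21
N→(7,2)  cyc=24

path = [(6,0), (7,0), (7,1), (7,2)]
arrival = 24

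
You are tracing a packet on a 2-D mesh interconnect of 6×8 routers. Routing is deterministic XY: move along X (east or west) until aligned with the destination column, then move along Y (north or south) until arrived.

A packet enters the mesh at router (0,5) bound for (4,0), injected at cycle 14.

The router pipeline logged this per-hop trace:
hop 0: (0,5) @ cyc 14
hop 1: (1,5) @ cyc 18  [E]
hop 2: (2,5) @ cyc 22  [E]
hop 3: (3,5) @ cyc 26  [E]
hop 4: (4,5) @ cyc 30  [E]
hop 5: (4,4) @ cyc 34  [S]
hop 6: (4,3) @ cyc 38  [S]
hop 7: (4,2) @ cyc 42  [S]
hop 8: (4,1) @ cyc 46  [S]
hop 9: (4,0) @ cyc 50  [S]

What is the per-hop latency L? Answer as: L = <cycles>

cyc[1] − cyc[0] = 18 − 14 = 4.
One hop costs L cycles, so L = 4.

L = 4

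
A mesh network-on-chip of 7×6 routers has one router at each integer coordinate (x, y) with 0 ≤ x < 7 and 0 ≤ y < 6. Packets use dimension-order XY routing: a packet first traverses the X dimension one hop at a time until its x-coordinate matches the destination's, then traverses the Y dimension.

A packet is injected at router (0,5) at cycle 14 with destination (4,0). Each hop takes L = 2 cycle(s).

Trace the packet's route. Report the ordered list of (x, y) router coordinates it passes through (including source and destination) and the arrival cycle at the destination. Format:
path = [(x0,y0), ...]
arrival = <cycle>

path = [(0,5), (1,5), (2,5), (3,5), (4,5), (4,4), (4,3), (4,2), (4,1), (4,0)]
arrival = 32

hop 0: (0,5) @ cyc 14
hop 1: (1,5) @ cyc 16  [E]
hop 2: (2,5) @ cyc 18  [E]
hop 3: (3,5) @ cyc 20  [E]
hop 4: (4,5) @ cyc 22  [E]
hop 5: (4,4) @ cyc 24  [S]
hop 6: (4,3) @ cyc 26  [S]
hop 7: (4,2) @ cyc 28  [S]
hop 8: (4,1) @ cyc 30  [S]
hop 9: (4,0) @ cyc 32  [S]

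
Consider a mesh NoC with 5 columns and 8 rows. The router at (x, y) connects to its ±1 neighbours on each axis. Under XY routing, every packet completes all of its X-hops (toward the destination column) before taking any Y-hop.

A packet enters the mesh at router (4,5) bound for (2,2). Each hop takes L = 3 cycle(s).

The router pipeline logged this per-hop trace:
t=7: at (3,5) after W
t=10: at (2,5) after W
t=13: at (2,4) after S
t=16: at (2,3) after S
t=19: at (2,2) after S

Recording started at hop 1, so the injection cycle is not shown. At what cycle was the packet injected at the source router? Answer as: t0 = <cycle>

t0 = 4

Hop 1 reached at cycle 7; hop k is at t0 + k·L.
Subtract one hop: t0 = 7 − 3 = 4.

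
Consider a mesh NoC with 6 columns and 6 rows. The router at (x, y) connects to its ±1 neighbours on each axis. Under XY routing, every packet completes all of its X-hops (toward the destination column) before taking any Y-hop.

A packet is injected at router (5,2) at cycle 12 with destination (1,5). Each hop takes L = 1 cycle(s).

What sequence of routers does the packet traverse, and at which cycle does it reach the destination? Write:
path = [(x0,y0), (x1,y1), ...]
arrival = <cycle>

path = [(5,2), (4,2), (3,2), (2,2), (1,2), (1,3), (1,4), (1,5)]
arrival = 19

  0. router=(5,2) cycle=12 (inject)
  1. router=(4,2) cycle=13 dir=W
  2. router=(3,2) cycle=14 dir=W
  3. router=(2,2) cycle=15 dir=W
  4. router=(1,2) cycle=16 dir=W
  5. router=(1,3) cycle=17 dir=N
  6. router=(1,4) cycle=18 dir=N
  7. router=(1,5) cycle=19 dir=N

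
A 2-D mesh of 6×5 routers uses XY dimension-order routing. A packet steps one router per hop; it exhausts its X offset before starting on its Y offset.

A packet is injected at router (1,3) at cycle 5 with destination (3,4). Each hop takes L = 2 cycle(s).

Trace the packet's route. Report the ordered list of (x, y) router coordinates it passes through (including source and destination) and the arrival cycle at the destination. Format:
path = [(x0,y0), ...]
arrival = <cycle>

  0. router=(1,3) cycle=5 (inject)
  1. router=(2,3) cycle=7 dir=E
  2. router=(3,3) cycle=9 dir=E
  3. router=(3,4) cycle=11 dir=N

path = [(1,3), (2,3), (3,3), (3,4)]
arrival = 11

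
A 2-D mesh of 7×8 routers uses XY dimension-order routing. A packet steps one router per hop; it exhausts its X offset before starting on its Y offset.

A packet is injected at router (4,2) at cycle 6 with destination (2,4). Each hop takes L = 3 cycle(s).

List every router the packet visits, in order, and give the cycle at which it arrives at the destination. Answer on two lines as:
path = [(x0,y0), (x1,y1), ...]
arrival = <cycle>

path = [(4,2), (3,2), (2,2), (2,3), (2,4)]
arrival = 18

t=6: at (4,2)
t=9: at (3,2) after W
t=12: at (2,2) after W
t=15: at (2,3) after N
t=18: at (2,4) after N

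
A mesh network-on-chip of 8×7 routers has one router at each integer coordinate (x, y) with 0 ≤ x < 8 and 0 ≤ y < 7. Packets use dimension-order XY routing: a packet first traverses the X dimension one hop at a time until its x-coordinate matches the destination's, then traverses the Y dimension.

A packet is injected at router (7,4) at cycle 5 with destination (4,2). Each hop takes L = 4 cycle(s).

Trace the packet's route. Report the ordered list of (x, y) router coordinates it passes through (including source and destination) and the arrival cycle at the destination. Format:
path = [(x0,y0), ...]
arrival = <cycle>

hop 0: (7,4) @ cyc 5
hop 1: (6,4) @ cyc 9  [W]
hop 2: (5,4) @ cyc 13  [W]
hop 3: (4,4) @ cyc 17  [W]
hop 4: (4,3) @ cyc 21  [S]
hop 5: (4,2) @ cyc 25  [S]

path = [(7,4), (6,4), (5,4), (4,4), (4,3), (4,2)]
arrival = 25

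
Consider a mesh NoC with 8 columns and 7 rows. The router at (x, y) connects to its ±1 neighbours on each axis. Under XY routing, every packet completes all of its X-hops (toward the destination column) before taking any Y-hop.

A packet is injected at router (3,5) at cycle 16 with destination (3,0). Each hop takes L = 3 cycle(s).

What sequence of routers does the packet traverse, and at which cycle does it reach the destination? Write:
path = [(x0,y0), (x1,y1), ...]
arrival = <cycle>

#0 — 3,5 | c16
#1 — 3,4 | c19 | S
#2 — 3,3 | c22 | S
#3 — 3,2 | c25 | S
#4 — 3,1 | c28 | S
#5 — 3,0 | c31 | S

path = [(3,5), (3,4), (3,3), (3,2), (3,1), (3,0)]
arrival = 31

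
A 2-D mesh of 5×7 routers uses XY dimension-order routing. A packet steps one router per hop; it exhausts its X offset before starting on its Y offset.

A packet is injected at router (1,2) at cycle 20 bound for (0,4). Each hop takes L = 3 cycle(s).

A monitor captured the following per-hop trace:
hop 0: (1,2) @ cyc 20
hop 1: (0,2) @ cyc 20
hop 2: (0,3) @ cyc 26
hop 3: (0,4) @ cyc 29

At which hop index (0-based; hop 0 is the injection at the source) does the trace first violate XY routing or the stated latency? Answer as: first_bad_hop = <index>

first_bad_hop = 1

hop 1: step (-1,+0), +0 cyc — BAD: Δcyc=0≠L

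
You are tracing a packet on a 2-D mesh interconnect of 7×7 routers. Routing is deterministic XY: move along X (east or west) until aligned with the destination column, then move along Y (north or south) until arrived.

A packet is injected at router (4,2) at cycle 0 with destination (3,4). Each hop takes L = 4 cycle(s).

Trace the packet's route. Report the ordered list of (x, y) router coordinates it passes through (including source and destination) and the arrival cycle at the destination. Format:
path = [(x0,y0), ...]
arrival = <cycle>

[0] x=4 y=2 t=0
[1] x=3 y=2 t=4 →W
[2] x=3 y=3 t=8 →N
[3] x=3 y=4 t=12 →N

path = [(4,2), (3,2), (3,3), (3,4)]
arrival = 12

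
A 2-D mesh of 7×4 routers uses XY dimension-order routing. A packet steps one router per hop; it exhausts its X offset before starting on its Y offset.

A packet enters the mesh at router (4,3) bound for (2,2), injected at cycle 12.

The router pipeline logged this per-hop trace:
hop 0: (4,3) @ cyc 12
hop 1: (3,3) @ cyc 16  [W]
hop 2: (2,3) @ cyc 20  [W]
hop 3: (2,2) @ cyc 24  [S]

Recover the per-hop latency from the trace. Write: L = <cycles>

From hop 0 (12) to hop 1 (16): +4 cycles.
Each hop adds L, hence L = 4.

L = 4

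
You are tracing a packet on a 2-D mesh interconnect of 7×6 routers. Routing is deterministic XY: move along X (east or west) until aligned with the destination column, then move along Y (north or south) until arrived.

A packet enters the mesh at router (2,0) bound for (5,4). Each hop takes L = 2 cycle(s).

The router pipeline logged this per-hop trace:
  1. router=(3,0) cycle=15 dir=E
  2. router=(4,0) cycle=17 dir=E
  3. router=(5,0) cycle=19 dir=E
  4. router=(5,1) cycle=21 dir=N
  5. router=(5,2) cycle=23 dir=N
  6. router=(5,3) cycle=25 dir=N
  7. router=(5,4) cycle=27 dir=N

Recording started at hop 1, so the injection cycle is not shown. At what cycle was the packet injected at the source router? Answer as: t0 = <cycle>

Hop 1 reached at cycle 15; hop k is at t0 + k·L.
So t0 = 15 − 1·2 = 13.

t0 = 13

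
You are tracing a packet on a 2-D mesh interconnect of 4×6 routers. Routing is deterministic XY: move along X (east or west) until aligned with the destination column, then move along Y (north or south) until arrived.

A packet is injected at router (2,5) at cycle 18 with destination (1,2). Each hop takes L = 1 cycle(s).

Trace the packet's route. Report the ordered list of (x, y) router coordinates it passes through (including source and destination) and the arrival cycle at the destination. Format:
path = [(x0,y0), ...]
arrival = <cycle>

path = [(2,5), (1,5), (1,4), (1,3), (1,2)]
arrival = 22

#0 — 2,5 | c18
#1 — 1,5 | c19 | W
#2 — 1,4 | c20 | S
#3 — 1,3 | c21 | S
#4 — 1,2 | c22 | S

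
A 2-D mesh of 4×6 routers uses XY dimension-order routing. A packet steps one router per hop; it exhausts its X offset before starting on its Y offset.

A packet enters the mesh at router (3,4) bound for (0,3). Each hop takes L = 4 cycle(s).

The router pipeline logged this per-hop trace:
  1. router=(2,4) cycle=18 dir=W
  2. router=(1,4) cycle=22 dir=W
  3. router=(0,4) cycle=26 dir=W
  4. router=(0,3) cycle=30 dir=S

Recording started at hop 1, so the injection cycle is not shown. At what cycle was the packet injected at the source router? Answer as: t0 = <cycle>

t0 = 14

cyc[1] = 18 and cyc[k] = t0 + k·L for every k.
Therefore t0 = 18 − L = 14.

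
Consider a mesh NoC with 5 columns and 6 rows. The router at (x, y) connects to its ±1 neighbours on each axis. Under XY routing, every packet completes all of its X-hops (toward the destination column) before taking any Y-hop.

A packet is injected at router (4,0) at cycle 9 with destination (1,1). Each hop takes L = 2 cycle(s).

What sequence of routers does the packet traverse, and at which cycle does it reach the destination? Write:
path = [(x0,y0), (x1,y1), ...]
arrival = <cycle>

path = [(4,0), (3,0), (2,0), (1,0), (1,1)]
arrival = 17

src (4,0)  cyc=9
W→(3,0)  cyc=11
W→(2,0)  cyc=13
W→(1,0)  cyc=15
N→(1,1)  cyc=17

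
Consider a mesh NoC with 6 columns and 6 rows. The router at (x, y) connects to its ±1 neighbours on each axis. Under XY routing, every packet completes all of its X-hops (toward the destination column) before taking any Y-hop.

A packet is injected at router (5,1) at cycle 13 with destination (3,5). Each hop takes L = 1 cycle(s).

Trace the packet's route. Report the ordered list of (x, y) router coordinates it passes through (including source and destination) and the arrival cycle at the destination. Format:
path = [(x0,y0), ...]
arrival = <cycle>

src (5,1)  cyc=13
W→(4,1)  cyc=14
W→(3,1)  cyc=15
N→(3,2)  cyc=16
N→(3,3)  cyc=17
N→(3,4)  cyc=18
N→(3,5)  cyc=19

path = [(5,1), (4,1), (3,1), (3,2), (3,3), (3,4), (3,5)]
arrival = 19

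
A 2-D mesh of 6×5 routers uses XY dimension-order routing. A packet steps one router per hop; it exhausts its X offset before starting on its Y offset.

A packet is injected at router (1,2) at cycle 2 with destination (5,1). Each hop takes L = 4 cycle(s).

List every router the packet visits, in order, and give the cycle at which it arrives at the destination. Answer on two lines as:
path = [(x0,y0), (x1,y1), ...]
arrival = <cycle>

hop 0: (1,2) @ cyc 2
hop 1: (2,2) @ cyc 6  [E]
hop 2: (3,2) @ cyc 10  [E]
hop 3: (4,2) @ cyc 14  [E]
hop 4: (5,2) @ cyc 18  [E]
hop 5: (5,1) @ cyc 22  [S]

path = [(1,2), (2,2), (3,2), (4,2), (5,2), (5,1)]
arrival = 22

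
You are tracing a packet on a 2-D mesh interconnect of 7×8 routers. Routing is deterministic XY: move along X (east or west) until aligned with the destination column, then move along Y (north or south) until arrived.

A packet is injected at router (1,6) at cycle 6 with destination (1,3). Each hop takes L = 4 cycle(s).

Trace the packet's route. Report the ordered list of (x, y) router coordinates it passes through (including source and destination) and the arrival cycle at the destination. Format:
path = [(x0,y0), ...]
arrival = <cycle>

#0 — 1,6 | c6
#1 — 1,5 | c10 | S
#2 — 1,4 | c14 | S
#3 — 1,3 | c18 | S

path = [(1,6), (1,5), (1,4), (1,3)]
arrival = 18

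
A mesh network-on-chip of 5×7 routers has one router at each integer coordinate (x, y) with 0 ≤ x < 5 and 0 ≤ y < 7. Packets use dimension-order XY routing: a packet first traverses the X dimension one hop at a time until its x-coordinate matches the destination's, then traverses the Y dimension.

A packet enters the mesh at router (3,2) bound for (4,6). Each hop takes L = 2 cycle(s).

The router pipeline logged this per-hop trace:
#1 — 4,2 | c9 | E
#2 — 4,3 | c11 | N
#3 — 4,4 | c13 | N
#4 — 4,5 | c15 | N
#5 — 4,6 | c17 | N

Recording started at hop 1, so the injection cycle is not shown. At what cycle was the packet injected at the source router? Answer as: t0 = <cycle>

t0 = 7

At hop 1 the cycle is 9; in general cyc_k = t0 + kL.
So t0 = 9 − 1·2 = 7.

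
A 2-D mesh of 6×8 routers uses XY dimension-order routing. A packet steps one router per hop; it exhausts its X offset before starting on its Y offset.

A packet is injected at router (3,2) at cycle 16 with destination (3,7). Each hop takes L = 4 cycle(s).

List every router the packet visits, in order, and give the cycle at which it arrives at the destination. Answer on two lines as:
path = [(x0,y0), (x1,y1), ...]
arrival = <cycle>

path = [(3,2), (3,3), (3,4), (3,5), (3,6), (3,7)]
arrival = 36

src (3,2)  cyc=16
N→(3,3)  cyc=20
N→(3,4)  cyc=24
N→(3,5)  cyc=28
N→(3,6)  cyc=32
N→(3,7)  cyc=36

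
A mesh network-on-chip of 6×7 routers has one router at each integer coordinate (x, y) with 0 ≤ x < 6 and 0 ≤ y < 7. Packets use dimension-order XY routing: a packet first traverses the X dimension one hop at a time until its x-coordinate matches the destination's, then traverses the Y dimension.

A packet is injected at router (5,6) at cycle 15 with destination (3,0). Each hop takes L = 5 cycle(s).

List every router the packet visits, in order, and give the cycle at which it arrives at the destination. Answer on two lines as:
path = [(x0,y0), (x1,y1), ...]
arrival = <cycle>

t=15: at (5,6)
t=20: at (4,6) after W
t=25: at (3,6) after W
t=30: at (3,5) after S
t=35: at (3,4) after S
t=40: at (3,3) after S
t=45: at (3,2) after S
t=50: at (3,1) after S
t=55: at (3,0) after S

path = [(5,6), (4,6), (3,6), (3,5), (3,4), (3,3), (3,2), (3,1), (3,0)]
arrival = 55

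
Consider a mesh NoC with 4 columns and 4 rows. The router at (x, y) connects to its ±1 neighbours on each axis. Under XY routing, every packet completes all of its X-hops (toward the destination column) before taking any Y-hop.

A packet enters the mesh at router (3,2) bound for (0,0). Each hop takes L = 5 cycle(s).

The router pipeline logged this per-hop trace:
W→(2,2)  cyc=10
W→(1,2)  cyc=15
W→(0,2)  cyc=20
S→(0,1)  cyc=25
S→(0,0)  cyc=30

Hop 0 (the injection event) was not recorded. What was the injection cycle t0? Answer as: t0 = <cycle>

t0 = 5

The first recorded entry is hop 1 at cycle 10.
So t0 = 10 − 1·5 = 5.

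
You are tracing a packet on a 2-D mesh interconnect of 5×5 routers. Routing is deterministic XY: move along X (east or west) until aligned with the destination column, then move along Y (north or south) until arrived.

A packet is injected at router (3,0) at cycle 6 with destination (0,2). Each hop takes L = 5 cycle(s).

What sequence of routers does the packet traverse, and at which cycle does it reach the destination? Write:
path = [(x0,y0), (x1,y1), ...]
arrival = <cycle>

t=6: at (3,0)
t=11: at (2,0) after W
t=16: at (1,0) after W
t=21: at (0,0) after W
t=26: at (0,1) after N
t=31: at (0,2) after N

path = [(3,0), (2,0), (1,0), (0,0), (0,1), (0,2)]
arrival = 31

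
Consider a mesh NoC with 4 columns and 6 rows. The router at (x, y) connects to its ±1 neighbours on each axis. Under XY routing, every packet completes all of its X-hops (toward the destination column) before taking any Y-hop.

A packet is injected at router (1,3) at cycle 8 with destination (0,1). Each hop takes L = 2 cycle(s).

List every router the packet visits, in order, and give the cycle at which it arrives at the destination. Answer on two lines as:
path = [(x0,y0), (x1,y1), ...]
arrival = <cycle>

path = [(1,3), (0,3), (0,2), (0,1)]
arrival = 14

hop 0: (1,3) @ cyc 8
hop 1: (0,3) @ cyc 10  [W]
hop 2: (0,2) @ cyc 12  [S]
hop 3: (0,1) @ cyc 14  [S]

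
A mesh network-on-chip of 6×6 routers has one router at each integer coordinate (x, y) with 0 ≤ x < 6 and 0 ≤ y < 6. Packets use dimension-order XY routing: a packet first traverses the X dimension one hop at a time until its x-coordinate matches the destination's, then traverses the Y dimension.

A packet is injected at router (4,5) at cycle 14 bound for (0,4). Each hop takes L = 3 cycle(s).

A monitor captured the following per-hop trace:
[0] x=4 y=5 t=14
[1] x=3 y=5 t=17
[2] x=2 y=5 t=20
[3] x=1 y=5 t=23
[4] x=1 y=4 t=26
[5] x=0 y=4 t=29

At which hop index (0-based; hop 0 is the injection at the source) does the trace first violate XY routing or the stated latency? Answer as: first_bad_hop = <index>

  1: Δx=-1 Δy=+0 Δt=3 [ok]
  2: Δx=-1 Δy=+0 Δt=3 [ok]
  3: Δx=-1 Δy=+0 Δt=3 [ok]
  4: Δx=+0 Δy=-1 Δt=3 [BAD: Y-move but x=1≠0]

first_bad_hop = 4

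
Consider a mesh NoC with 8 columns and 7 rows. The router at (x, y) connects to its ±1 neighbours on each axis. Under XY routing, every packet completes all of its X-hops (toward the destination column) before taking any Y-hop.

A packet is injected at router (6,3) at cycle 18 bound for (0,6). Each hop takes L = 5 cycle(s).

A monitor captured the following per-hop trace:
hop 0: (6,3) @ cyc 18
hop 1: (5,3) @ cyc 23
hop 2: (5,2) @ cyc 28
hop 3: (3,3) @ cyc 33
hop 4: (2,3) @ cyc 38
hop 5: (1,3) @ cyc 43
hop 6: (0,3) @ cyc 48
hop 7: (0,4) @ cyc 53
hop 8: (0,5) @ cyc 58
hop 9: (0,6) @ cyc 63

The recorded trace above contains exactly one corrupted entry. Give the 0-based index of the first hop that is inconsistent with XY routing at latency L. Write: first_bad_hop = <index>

check 1→ d=(-1,0) cyc+5: ok
check 2→ d=(0,-1) cyc+5: BAD: Y-move but x=5≠0

first_bad_hop = 2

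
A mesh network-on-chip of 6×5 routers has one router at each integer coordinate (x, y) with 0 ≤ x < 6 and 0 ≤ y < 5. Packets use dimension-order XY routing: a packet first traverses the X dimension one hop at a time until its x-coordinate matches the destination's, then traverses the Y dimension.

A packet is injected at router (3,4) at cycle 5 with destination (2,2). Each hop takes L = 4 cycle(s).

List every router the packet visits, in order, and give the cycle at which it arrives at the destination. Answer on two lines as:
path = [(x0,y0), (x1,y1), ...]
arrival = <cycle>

src (3,4)  cyc=5
W→(2,4)  cyc=9
S→(2,3)  cyc=13
S→(2,2)  cyc=17

path = [(3,4), (2,4), (2,3), (2,2)]
arrival = 17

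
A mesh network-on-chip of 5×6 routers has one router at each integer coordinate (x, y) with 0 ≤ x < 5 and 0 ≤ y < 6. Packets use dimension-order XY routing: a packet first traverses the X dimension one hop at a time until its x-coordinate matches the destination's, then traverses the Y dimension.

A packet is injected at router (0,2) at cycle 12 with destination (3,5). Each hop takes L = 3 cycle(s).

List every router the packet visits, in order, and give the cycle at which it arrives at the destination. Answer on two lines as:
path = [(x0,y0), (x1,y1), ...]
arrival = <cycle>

[0] x=0 y=2 t=12
[1] x=1 y=2 t=15 →E
[2] x=2 y=2 t=18 →E
[3] x=3 y=2 t=21 →E
[4] x=3 y=3 t=24 →N
[5] x=3 y=4 t=27 →N
[6] x=3 y=5 t=30 →N

path = [(0,2), (1,2), (2,2), (3,2), (3,3), (3,4), (3,5)]
arrival = 30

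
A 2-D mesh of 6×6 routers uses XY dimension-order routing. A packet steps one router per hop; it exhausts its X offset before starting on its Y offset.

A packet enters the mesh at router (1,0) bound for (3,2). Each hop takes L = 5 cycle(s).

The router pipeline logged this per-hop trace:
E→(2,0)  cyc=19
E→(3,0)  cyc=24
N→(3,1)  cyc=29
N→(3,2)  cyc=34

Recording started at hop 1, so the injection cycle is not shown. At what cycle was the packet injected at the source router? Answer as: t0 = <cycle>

t0 = 14

Hop 1 reached at cycle 19; hop k is at t0 + k·L.
t0 = cyc[1] − L = 19 − 5 = 14.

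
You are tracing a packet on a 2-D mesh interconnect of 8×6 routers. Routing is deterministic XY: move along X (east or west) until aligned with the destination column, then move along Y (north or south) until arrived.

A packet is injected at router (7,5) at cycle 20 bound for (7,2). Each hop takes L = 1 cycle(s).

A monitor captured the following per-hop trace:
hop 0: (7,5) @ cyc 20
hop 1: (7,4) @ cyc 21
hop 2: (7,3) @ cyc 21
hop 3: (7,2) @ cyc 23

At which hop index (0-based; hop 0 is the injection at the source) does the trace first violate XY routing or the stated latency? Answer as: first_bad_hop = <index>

first_bad_hop = 2

  1: Δx=+0 Δy=-1 Δt=1 [ok]
  2: Δx=+0 Δy=-1 Δt=0 [BAD: Δcyc=0≠L]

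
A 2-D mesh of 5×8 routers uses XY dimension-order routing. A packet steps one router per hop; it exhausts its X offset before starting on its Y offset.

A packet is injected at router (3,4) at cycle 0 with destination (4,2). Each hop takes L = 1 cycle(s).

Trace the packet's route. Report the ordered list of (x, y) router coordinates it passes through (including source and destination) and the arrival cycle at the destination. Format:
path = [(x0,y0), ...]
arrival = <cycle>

t=0: at (3,4)
t=1: at (4,4) after E
t=2: at (4,3) after S
t=3: at (4,2) after S

path = [(3,4), (4,4), (4,3), (4,2)]
arrival = 3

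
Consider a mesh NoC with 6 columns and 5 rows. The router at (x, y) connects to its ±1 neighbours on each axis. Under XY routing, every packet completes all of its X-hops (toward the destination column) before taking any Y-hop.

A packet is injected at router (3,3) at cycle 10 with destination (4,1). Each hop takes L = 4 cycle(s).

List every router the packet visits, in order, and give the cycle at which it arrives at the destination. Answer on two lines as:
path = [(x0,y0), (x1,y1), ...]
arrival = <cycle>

#0 — 3,3 | c10
#1 — 4,3 | c14 | E
#2 — 4,2 | c18 | S
#3 — 4,1 | c22 | S

path = [(3,3), (4,3), (4,2), (4,1)]
arrival = 22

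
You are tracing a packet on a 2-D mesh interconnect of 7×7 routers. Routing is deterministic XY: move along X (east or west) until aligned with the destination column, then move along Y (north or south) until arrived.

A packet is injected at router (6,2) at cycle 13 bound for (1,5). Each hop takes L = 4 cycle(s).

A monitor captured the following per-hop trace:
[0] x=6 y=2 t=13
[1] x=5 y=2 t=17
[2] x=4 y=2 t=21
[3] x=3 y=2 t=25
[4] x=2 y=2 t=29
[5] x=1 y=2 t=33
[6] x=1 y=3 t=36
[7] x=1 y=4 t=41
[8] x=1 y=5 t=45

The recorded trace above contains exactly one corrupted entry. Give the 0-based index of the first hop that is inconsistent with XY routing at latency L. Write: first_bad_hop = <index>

first_bad_hop = 6

[1] (-1,+0) / 4c ⇒ ok
[2] (-1,+0) / 4c ⇒ ok
[3] (-1,+0) / 4c ⇒ ok
[4] (-1,+0) / 4c ⇒ ok
[5] (-1,+0) / 4c ⇒ ok
[6] (+0,+1) / 3c ⇒ BAD: Δcyc=3≠L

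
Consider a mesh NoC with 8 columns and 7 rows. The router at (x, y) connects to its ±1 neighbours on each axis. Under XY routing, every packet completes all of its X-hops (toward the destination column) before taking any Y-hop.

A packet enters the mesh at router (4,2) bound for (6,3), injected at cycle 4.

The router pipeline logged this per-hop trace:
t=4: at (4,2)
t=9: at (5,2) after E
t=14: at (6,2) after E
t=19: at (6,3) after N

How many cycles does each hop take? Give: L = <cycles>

Between hops 0 and 1 the cycle counter advances 9 − 4 = 5.
Each hop adds L, hence L = 5.

L = 5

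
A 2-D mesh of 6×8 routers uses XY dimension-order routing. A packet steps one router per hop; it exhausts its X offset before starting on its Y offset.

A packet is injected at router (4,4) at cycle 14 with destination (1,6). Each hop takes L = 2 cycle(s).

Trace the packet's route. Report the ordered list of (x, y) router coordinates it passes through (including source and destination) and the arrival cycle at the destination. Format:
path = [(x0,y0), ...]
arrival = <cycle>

path = [(4,4), (3,4), (2,4), (1,4), (1,5), (1,6)]
arrival = 24

[0] x=4 y=4 t=14
[1] x=3 y=4 t=16 →W
[2] x=2 y=4 t=18 →W
[3] x=1 y=4 t=20 →W
[4] x=1 y=5 t=22 →N
[5] x=1 y=6 t=24 →N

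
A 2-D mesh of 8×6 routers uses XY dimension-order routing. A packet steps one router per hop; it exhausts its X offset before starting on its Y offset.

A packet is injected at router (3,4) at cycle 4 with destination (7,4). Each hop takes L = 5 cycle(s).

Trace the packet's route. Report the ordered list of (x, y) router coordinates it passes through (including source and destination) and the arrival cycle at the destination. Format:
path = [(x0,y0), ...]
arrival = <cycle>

path = [(3,4), (4,4), (5,4), (6,4), (7,4)]
arrival = 24

#0 — 3,4 | c4
#1 — 4,4 | c9 | E
#2 — 5,4 | c14 | E
#3 — 6,4 | c19 | E
#4 — 7,4 | c24 | E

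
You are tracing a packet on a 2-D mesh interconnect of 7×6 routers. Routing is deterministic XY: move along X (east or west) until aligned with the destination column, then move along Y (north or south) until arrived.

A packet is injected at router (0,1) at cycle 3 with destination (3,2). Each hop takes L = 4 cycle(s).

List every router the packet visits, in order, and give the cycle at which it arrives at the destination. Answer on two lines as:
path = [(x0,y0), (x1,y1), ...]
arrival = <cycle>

path = [(0,1), (1,1), (2,1), (3,1), (3,2)]
arrival = 19

t=3: at (0,1)
t=7: at (1,1) after E
t=11: at (2,1) after E
t=15: at (3,1) after E
t=19: at (3,2) after N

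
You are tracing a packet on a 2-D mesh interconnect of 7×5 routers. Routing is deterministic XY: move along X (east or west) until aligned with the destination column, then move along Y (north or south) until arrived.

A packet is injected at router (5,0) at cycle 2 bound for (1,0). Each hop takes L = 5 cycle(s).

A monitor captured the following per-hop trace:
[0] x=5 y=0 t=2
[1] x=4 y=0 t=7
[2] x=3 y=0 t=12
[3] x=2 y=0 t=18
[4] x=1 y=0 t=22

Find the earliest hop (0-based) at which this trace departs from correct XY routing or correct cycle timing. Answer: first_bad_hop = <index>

first_bad_hop = 3

[1] (-1,+0) / 5c ⇒ ok
[2] (-1,+0) / 5c ⇒ ok
[3] (-1,+0) / 6c ⇒ BAD: Δcyc=6≠L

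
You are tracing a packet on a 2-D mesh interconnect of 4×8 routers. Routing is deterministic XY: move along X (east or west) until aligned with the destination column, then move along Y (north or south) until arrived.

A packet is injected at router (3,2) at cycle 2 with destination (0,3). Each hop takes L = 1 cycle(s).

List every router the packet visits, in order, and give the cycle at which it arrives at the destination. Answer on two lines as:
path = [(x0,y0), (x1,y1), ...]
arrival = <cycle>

path = [(3,2), (2,2), (1,2), (0,2), (0,3)]
arrival = 6

  0. router=(3,2) cycle=2 (inject)
  1. router=(2,2) cycle=3 dir=W
  2. router=(1,2) cycle=4 dir=W
  3. router=(0,2) cycle=5 dir=W
  4. router=(0,3) cycle=6 dir=N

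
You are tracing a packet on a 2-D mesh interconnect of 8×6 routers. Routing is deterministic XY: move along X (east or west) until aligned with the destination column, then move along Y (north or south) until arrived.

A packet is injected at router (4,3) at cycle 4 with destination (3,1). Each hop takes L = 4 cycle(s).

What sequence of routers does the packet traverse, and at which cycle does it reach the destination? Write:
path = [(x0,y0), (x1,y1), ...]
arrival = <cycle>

path = [(4,3), (3,3), (3,2), (3,1)]
arrival = 16

src (4,3)  cyc=4
W→(3,3)  cyc=8
S→(3,2)  cyc=12
S→(3,1)  cyc=16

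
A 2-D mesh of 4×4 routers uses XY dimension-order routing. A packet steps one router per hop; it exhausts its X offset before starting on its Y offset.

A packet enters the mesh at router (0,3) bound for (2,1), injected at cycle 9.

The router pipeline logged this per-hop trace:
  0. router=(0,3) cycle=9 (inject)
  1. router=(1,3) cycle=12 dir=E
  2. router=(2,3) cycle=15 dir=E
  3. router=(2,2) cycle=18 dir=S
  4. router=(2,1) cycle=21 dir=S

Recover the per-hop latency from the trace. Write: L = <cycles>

cyc[1] − cyc[0] = 12 − 9 = 3.
One hop costs L cycles, so L = 3.

L = 3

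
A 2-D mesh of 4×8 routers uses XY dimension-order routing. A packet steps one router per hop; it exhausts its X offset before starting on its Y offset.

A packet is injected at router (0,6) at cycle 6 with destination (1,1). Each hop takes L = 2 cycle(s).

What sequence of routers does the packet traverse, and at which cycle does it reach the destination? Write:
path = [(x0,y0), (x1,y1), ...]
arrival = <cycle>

path = [(0,6), (1,6), (1,5), (1,4), (1,3), (1,2), (1,1)]
arrival = 18

  0. router=(0,6) cycle=6 (inject)
  1. router=(1,6) cycle=8 dir=E
  2. router=(1,5) cycle=10 dir=S
  3. router=(1,4) cycle=12 dir=S
  4. router=(1,3) cycle=14 dir=S
  5. router=(1,2) cycle=16 dir=S
  6. router=(1,1) cycle=18 dir=S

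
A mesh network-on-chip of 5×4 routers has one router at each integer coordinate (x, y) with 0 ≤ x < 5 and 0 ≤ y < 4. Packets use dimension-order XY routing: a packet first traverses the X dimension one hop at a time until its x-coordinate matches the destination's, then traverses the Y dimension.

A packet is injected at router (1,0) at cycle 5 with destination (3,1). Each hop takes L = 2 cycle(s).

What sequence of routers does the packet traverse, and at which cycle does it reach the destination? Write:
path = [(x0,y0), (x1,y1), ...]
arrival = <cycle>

  0. router=(1,0) cycle=5 (inject)
  1. router=(2,0) cycle=7 dir=E
  2. router=(3,0) cycle=9 dir=E
  3. router=(3,1) cycle=11 dir=N

path = [(1,0), (2,0), (3,0), (3,1)]
arrival = 11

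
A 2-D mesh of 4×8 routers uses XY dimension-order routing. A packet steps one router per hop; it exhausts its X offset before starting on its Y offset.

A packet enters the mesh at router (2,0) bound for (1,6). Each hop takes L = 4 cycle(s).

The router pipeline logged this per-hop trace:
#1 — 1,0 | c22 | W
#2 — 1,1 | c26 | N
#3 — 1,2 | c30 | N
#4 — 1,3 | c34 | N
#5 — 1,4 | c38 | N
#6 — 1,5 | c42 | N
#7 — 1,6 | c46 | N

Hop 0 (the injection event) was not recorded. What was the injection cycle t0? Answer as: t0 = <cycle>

cyc[1] = 22 and cyc[k] = t0 + k·L for every k.
Therefore t0 = 22 − L = 18.

t0 = 18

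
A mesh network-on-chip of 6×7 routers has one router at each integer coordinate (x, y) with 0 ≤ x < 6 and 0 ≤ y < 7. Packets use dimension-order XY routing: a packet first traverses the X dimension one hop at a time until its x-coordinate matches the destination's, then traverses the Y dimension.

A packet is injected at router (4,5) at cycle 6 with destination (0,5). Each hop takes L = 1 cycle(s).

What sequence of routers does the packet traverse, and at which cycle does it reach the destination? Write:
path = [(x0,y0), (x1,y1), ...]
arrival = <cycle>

path = [(4,5), (3,5), (2,5), (1,5), (0,5)]
arrival = 10

  0. router=(4,5) cycle=6 (inject)
  1. router=(3,5) cycle=7 dir=W
  2. router=(2,5) cycle=8 dir=W
  3. router=(1,5) cycle=9 dir=W
  4. router=(0,5) cycle=10 dir=W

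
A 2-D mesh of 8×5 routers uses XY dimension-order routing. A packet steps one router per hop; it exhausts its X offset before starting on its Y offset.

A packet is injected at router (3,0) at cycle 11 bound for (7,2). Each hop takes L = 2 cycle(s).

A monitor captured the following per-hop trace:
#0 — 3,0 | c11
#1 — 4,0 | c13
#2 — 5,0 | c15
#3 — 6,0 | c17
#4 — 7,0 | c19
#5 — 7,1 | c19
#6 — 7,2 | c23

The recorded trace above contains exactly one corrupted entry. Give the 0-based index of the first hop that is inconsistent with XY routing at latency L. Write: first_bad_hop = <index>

[1] (+1,+0) / 2c ⇒ ok
[2] (+1,+0) / 2c ⇒ ok
[3] (+1,+0) / 2c ⇒ ok
[4] (+1,+0) / 2c ⇒ ok
[5] (+0,+1) / 0c ⇒ BAD: Δcyc=0≠L

first_bad_hop = 5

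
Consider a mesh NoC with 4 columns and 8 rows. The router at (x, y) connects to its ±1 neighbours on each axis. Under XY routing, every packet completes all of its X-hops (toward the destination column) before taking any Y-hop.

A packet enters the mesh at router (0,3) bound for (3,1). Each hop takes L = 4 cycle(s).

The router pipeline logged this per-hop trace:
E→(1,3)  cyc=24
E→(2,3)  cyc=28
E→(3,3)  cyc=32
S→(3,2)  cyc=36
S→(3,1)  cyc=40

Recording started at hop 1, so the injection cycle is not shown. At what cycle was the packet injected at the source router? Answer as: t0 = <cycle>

Hop 1 reached at cycle 24; hop k is at t0 + k·L.
Subtract one hop: t0 = 24 − 4 = 20.

t0 = 20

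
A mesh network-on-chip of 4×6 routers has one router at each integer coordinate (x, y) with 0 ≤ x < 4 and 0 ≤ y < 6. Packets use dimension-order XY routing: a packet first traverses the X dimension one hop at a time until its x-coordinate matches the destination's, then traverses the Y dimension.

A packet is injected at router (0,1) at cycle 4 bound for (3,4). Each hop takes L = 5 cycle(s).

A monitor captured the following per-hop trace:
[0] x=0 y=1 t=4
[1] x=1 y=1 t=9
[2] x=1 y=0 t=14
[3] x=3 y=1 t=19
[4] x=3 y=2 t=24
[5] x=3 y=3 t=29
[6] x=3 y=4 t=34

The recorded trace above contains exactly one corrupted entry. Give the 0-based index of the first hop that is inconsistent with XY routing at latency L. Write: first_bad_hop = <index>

first_bad_hop = 2

[1] (+1,+0) / 5c ⇒ ok
[2] (+0,-1) / 5c ⇒ BAD: Y-move but x=1≠3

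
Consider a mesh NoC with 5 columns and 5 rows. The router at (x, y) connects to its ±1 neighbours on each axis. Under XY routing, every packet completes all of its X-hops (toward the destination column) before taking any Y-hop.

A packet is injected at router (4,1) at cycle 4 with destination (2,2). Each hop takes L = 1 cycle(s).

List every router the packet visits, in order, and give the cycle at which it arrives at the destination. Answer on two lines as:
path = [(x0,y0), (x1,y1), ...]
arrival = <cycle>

path = [(4,1), (3,1), (2,1), (2,2)]
arrival = 7

[0] x=4 y=1 t=4
[1] x=3 y=1 t=5 →W
[2] x=2 y=1 t=6 →W
[3] x=2 y=2 t=7 →N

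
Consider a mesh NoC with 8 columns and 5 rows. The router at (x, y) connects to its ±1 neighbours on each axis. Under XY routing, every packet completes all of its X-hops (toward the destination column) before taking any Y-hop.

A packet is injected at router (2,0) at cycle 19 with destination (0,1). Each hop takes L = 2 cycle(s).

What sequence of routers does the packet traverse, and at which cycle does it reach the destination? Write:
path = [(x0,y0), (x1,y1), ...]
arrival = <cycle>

path = [(2,0), (1,0), (0,0), (0,1)]
arrival = 25

src (2,0)  cyc=19
W→(1,0)  cyc=21
W→(0,0)  cyc=23
N→(0,1)  cyc=25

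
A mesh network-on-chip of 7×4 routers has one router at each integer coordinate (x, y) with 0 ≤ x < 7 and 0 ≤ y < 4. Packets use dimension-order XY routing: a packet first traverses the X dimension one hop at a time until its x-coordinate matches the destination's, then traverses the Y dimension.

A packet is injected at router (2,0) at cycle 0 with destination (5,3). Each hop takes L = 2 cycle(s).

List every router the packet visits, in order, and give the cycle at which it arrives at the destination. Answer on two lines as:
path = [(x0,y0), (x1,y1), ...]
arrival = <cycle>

path = [(2,0), (3,0), (4,0), (5,0), (5,1), (5,2), (5,3)]
arrival = 12

  0. router=(2,0) cycle=0 (inject)
  1. router=(3,0) cycle=2 dir=E
  2. router=(4,0) cycle=4 dir=E
  3. router=(5,0) cycle=6 dir=E
  4. router=(5,1) cycle=8 dir=N
  5. router=(5,2) cycle=10 dir=N
  6. router=(5,3) cycle=12 dir=N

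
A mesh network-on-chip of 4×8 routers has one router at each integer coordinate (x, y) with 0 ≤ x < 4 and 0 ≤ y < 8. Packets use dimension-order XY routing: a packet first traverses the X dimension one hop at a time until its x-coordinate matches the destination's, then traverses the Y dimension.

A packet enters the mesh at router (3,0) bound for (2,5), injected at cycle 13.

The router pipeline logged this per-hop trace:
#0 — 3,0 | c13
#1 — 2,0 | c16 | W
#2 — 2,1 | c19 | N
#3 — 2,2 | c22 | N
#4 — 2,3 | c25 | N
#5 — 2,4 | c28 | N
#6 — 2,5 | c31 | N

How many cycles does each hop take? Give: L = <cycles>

L = 3

Δcyc across hop 0→1: 16 − 13 = 3.
Each hop adds L, hence L = 3.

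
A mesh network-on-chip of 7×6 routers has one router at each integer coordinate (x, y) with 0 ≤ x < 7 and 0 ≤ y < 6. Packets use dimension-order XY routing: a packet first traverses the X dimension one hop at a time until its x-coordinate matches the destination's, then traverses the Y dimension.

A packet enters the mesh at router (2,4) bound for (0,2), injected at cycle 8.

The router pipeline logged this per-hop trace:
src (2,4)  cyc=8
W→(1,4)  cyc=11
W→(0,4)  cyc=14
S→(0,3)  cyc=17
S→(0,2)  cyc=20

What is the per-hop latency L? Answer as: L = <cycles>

From hop 0 (8) to hop 1 (11): +3 cycles.
That increment is L by definition: L = 3.

L = 3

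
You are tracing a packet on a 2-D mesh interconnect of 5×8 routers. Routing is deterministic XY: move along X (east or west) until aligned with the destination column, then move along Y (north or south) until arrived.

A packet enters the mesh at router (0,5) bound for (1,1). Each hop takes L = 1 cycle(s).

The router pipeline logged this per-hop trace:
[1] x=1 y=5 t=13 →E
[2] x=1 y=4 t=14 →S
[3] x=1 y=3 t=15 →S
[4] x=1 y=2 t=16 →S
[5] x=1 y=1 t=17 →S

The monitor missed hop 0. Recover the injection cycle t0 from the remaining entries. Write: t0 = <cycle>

t0 = 12

cyc[1] = 13 and cyc[k] = t0 + k·L for every k.
Therefore t0 = 13 − L = 12.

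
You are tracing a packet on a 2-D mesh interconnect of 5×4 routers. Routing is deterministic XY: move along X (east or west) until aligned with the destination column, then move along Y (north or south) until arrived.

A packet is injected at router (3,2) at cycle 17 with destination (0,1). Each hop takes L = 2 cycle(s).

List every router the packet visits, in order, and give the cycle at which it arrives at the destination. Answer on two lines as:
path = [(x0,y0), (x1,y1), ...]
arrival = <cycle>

[0] x=3 y=2 t=17
[1] x=2 y=2 t=19 →W
[2] x=1 y=2 t=21 →W
[3] x=0 y=2 t=23 →W
[4] x=0 y=1 t=25 →S

path = [(3,2), (2,2), (1,2), (0,2), (0,1)]
arrival = 25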